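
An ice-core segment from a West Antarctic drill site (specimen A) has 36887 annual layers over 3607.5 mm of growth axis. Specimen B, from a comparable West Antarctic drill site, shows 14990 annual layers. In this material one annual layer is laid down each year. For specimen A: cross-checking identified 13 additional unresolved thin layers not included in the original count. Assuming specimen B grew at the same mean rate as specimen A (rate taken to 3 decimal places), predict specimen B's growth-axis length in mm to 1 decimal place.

1469.0 mm

Specimen A: after corrections the count is 36887 + 13 = 36900 annual layers.
A: Extension rate ≈ 3607.5 / 36900 = 0.098 mm per year.
B's length ≈ 0.098 × 14990 = 1469.0 mm.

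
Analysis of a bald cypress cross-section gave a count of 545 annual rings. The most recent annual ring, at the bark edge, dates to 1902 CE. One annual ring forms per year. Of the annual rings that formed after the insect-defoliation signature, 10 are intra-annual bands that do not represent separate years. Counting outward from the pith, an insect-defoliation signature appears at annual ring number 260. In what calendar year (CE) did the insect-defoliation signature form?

545 − 260 = 285 annual rings lie beyond the insect-defoliation signature toward the bark edge.
Excluding 10 false annual rings: 285 − 10 = 275.
Counting back 275 years from 1902 CE places the insect-defoliation signature in 1902 − 275 = 1627 CE.

1627 CE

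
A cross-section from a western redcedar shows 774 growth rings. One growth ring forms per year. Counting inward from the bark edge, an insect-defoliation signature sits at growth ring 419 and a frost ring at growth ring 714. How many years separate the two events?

Separation: 714 − 419 = 295 growth rings.
One growth ring per year makes the interval 295 years.

295 years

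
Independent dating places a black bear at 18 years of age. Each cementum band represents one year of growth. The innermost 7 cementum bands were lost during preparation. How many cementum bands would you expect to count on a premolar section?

11 cementum bands

At one cementum band per year, 18 years correspond to 18 cementum bands.
Less the 7 uncaptured cementum bands: 18 − 7 = 11.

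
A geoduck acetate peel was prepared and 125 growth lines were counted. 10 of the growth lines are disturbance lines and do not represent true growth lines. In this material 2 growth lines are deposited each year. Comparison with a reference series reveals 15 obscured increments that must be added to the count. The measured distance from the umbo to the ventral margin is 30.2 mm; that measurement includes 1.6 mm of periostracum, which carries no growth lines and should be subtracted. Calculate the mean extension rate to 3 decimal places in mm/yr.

0.440 mm/yr

Adjusted count: 125 − 10 + 15 = 130 growth lines.
130 growth lines at 2 per year is 130 / 2 = 65 years.
Removing the 1.6 mm offcut leaves 30.2 − 1.6 = 28.6 mm.
Extension rate ≈ 28.6 / 65 = 0.440 mm/yr.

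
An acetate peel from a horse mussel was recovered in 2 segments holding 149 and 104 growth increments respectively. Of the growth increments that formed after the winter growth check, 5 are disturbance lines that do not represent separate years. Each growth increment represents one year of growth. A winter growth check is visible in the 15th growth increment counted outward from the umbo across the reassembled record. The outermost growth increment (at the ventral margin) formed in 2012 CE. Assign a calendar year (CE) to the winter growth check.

Total growth increments = 149 + 104 = 253.
The winter growth check sits at growth increment 15 from the umbo, so 253 − 15 = 238 growth increments formed after it.
Removing the 5 false growth increments leaves 238 − 5 = 233 true growth increments beyond the winter growth check.
The growth increment at the ventral margin is 2012 CE, so the winter growth check dates to 2012 − 233 = 1779 CE.

1779 CE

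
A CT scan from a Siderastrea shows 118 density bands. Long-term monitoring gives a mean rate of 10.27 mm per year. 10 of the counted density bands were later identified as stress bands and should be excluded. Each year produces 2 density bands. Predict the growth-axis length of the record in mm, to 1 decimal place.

True density band count = 118 − 10 = 108.
Dividing by 2 density bands per year: 108 / 2 = 54 years.
54 years at 10.27 mm/year gives 10.27 × 54 = 554.6 mm.

554.6 mm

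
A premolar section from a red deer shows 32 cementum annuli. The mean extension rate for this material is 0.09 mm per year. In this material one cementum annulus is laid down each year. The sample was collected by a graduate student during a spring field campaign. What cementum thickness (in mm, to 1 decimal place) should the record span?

2.9 mm

The record spans 32 years at 0.09 mm per year.
32 years at 0.09 mm/year gives 0.09 × 32 = 2.9 mm.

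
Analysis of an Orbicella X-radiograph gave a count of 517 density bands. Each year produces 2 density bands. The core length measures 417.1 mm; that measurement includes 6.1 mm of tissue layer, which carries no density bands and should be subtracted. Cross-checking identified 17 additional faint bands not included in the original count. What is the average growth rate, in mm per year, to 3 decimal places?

True density band count = 517 + 17 = 534.
534 density bands at 2 per year is 534 / 2 = 267 years.
Net length = 417.1 − 6.1 = 411.0 mm.
Extension rate ≈ 411.0 / 267 = 1.539 mm per year.

1.539 mm per year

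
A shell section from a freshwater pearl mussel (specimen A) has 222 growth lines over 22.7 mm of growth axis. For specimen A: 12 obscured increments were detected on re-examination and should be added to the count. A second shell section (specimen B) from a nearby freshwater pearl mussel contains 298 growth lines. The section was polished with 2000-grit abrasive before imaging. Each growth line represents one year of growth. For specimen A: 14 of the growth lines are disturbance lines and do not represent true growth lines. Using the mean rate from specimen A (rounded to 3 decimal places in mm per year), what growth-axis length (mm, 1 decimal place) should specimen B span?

30.7 mm

Specimen A: true growth line count = 222 − 14 + 12 = 220.
A: 22.7 mm over 220 years gives 22.7 / 220 ≈ 0.103 mm/year.
For B, 0.103 mm/year × 298 years = 30.7 mm.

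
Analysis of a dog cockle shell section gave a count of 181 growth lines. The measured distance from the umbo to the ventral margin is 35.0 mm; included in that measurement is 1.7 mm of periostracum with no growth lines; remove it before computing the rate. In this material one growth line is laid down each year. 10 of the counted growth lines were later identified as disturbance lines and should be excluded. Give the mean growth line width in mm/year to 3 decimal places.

0.195 mm/year

Adjusted count: 181 − 10 = 171 growth lines.
Net length = 35.0 − 1.7 = 33.3 mm.
Extension rate ≈ 33.3 / 171 = 0.195 mm/year.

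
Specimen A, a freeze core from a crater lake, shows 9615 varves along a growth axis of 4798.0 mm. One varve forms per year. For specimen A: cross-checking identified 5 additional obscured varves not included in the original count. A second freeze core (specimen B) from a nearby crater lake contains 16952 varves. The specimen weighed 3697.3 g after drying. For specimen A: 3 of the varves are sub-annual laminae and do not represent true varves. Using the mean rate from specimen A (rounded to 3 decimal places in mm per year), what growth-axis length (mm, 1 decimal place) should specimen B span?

8459.0 mm

Specimen A: after corrections the count is 9615 − 3 + 5 = 9617 varves.
A: 4798.0 mm over 9617 years gives 4798.0 / 9617 ≈ 0.499 mm/yr.
Length of B = 0.499 × 16952 = 8459.0 mm.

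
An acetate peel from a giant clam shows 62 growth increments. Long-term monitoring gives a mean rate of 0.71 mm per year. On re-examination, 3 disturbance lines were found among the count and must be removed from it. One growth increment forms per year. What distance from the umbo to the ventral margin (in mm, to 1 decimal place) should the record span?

41.9 mm

True growth increment count = 62 − 3 = 59.
Length ≈ 0.71 × 59 = 41.9 mm.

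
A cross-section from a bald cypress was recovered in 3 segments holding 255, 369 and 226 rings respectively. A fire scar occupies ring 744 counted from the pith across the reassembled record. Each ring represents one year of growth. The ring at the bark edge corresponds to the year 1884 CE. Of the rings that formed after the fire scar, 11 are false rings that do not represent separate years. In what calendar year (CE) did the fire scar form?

Total rings = 255 + 369 + 226 = 850.
850 − 744 = 106 rings lie beyond the fire scar toward the bark edge.
Removing the 11 false rings leaves 106 − 11 = 95 true rings beyond the fire scar.
The ring at the bark edge is 1884 CE, so the fire scar dates to 1884 − 95 = 1789 CE.

1789 CE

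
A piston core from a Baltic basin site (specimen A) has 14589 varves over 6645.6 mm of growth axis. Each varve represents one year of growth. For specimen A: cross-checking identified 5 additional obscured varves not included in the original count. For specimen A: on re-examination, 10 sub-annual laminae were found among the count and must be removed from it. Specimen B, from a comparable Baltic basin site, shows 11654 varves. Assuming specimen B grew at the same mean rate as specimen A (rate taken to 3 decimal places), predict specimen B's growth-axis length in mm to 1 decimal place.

Specimen A: correcting the raw count gives 14589 − 10 + 5 = 14584 true varves.
A: Extension rate ≈ 6645.6 / 14584 = 0.456 mm per year.
Length of B = 0.456 × 11654 = 5314.2 mm.

5314.2 mm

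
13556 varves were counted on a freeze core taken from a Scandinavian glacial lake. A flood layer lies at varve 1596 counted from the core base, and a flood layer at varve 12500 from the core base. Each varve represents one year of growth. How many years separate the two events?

12500 − 1596 = 10904 varves lie between the two events.
One varve per year makes the interval 10904 years.

10904 yr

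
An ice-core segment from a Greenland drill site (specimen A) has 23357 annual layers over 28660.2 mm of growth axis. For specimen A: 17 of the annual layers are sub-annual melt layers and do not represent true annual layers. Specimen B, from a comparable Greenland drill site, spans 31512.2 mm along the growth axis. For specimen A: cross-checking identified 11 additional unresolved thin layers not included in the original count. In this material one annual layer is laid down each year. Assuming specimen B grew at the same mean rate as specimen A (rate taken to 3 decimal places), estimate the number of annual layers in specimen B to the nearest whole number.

25682 annual layers

Specimen A: correcting the raw count gives 23357 − 17 + 11 = 23351 true annual layers.
A: Mean rate = 28660.2 mm / 23351 years ≈ 1.227 mm per year.
B spans 31512.2 / 1.227 = 25682.31 years ≈ 25682 annual layers.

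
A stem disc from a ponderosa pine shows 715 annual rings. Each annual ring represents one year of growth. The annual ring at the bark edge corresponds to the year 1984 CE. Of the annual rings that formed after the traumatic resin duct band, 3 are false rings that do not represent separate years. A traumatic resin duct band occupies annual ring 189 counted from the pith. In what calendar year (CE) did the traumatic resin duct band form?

1461 CE

715 − 189 = 526 annual rings lie beyond the traumatic resin duct band toward the bark edge.
Removing the 3 false annual rings leaves 526 − 3 = 523 true annual rings beyond the traumatic resin duct band.
The annual ring at the bark edge is 1984 CE, so the traumatic resin duct band dates to 1984 − 523 = 1461 CE.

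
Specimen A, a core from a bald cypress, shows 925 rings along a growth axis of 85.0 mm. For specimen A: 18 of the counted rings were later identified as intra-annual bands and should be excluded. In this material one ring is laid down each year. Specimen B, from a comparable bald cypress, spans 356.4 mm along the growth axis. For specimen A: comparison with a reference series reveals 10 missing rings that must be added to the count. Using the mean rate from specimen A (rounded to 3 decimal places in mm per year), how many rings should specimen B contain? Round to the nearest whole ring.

3832 rings

Specimen A: after corrections the count is 925 − 18 + 10 = 917 rings.
A: 85.0 mm over 917 years gives 85.0 / 917 ≈ 0.093 mm/year.
For B, 356.4 / 0.093 = 3832.26 years ≈ 3832 rings.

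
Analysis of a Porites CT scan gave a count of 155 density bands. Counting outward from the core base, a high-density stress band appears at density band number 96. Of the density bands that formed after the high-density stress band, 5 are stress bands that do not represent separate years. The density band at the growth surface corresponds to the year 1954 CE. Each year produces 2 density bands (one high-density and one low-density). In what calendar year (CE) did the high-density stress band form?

1927 CE

155 − 96 = 59 density bands lie beyond the high-density stress band toward the growth surface.
59 − 5 false = 54 true density bands after the high-density stress band.
54 density bands at 2 per year is 54 / 2 = 27 years.
Counting back 27 years from 1954 CE places the high-density stress band in 1954 − 27 = 1927 CE.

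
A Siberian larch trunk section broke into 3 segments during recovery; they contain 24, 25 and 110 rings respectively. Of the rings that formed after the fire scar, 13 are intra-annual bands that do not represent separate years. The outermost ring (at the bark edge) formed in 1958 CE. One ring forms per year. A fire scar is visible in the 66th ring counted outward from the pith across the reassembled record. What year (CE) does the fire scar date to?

Total rings = 24 + 25 + 110 = 159.
Between ring 66 and the bark edge there are 159 − 66 = 93 rings.
93 − 13 false = 80 true rings after the fire scar.
The ring at the bark edge is 1958 CE, so the fire scar dates to 1958 − 80 = 1878 CE.

1878 CE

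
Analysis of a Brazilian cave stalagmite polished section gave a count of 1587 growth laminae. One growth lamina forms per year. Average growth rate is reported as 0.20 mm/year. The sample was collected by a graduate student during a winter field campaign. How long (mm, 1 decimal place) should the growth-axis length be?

317.4 mm

The record spans 1587 years at 0.20 mm per year.
1587 years at 0.20 mm/year gives 0.20 × 1587 = 317.4 mm.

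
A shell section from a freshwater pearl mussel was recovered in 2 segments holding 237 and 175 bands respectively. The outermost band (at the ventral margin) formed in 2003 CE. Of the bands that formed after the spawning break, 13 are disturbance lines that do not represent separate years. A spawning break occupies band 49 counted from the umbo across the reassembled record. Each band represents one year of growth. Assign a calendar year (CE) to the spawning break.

1653 CE

Total bands = 237 + 175 = 412.
412 − 49 = 363 bands lie beyond the spawning break toward the ventral margin.
Removing the 13 false bands leaves 363 − 13 = 350 true bands beyond the spawning break.
The band at the ventral margin is 2003 CE, so the spawning break dates to 2003 − 350 = 1653 CE.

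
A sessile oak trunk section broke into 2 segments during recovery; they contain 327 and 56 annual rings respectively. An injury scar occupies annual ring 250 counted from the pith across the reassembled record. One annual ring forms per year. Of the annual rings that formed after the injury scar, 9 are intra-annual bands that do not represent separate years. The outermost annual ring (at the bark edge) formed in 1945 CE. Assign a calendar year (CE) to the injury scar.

Total annual rings = 327 + 56 = 383.
The injury scar sits at annual ring 250 from the pith, so 383 − 250 = 133 annual rings formed after it.
Removing the 9 false annual rings leaves 133 − 9 = 124 true annual rings beyond the injury scar.
1945 − 124 = 1821 CE.

1821 CE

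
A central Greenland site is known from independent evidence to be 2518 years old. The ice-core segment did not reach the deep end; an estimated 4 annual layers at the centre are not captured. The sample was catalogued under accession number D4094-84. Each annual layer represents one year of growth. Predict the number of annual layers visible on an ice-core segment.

Expected annual layers over 2518 years: 2518.
Less the 4 uncaptured annual layers: 2518 − 4 = 2514.

2514 annual layers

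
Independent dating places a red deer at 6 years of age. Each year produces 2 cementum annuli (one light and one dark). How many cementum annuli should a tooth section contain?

6 years at 2 cementum annuli per year gives 6 × 2 = 12 cementum annuli.
So 12 cementum annuli should be present.

12 cementum annuli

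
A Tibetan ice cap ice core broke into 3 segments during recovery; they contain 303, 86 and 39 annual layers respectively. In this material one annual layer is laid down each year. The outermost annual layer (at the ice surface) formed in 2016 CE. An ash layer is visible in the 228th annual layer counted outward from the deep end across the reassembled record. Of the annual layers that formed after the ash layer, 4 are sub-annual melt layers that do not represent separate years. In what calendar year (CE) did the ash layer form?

Total annual layers = 303 + 86 + 39 = 428.
Between annual layer 228 and the ice surface there are 428 − 228 = 200 annual layers.
200 − 4 false = 196 true annual layers after the ash layer.
The annual layer at the ice surface is 2016 CE, so the ash layer dates to 2016 − 196 = 1820 CE.

1820 CE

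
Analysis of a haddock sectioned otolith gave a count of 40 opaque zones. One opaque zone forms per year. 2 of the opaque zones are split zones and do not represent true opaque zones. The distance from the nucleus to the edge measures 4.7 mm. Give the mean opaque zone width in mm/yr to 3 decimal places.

After corrections the count is 40 − 2 = 38 opaque zones.
Extension rate ≈ 4.7 / 38 = 0.124 mm/yr.

0.124 mm/yr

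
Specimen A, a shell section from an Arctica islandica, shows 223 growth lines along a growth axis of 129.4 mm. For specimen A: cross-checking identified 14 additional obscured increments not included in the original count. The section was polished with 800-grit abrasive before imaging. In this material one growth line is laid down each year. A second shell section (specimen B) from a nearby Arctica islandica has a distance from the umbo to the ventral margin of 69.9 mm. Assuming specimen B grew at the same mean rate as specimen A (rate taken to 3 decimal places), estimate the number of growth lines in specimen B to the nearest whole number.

Specimen A: correcting the raw count gives 223 + 14 = 237 true growth lines.
A: 129.4 mm over 237 years gives 129.4 / 237 ≈ 0.546 mm/year.
B spans 69.9 / 0.546 = 128.02 years ≈ 128 growth lines.

128 growth lines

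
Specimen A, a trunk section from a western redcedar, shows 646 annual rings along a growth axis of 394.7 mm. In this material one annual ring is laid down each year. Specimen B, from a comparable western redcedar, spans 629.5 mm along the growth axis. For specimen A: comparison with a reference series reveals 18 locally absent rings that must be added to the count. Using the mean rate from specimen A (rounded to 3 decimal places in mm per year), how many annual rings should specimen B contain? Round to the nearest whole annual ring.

Specimen A: true annual ring count = 646 + 18 = 664.
A: 394.7 mm over 664 years gives 394.7 / 664 ≈ 0.594 mm/year.
For B, 629.5 / 0.594 = 1059.76 years ≈ 1060 annual rings.

1060 annual rings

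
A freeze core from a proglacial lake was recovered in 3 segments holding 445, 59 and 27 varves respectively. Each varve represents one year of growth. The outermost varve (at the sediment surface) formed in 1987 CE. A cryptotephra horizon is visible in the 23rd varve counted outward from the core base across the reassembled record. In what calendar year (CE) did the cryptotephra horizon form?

Total varves = 445 + 59 + 27 = 531.
531 − 23 = 508 varves lie beyond the cryptotephra horizon toward the sediment surface.
The varve at the sediment surface is 1987 CE, so the cryptotephra horizon dates to 1987 − 508 = 1479 CE.

1479 CE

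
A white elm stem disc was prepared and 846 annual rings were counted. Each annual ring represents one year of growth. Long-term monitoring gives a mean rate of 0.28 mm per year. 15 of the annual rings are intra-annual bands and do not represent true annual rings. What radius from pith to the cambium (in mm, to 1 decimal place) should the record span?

232.7 mm

Adjusted count: 846 − 15 = 831 annual rings.
831 years at 0.28 mm/year gives 0.28 × 831 = 232.7 mm.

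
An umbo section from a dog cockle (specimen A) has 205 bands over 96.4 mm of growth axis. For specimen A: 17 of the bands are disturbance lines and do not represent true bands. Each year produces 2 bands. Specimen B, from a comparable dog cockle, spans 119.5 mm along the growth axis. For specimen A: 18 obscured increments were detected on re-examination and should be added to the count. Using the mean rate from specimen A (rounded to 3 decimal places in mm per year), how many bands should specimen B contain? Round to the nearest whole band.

Specimen A: after corrections the count is 205 − 17 + 18 = 206 bands.
Specimen A: with 2 bands per year, 206 / 2 = 103 years.
A: Mean rate = 96.4 mm / 103 years ≈ 0.936 mm/year.
Specimen B: 119.5 mm / 0.936 mm per year = 127.67 years; at 2 bands per year that is 127.67 × 2 ≈ 255 bands.

255 bands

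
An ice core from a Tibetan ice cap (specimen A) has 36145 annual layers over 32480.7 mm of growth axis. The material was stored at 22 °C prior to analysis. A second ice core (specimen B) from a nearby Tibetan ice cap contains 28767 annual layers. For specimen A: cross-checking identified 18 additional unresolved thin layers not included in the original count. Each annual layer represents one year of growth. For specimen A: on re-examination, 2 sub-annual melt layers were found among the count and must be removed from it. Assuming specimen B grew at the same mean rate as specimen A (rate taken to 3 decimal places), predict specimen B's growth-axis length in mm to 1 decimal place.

Specimen A: true annual layer count = 36145 − 2 + 18 = 36161.
A: 32480.7 mm over 36161 years gives 32480.7 / 36161 ≈ 0.898 mm per year.
Length of B = 0.898 × 28767 = 25832.8 mm.

25832.8 mm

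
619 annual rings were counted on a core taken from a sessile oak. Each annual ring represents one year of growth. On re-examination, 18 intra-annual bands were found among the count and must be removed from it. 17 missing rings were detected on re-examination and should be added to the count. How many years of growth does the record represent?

Correcting the raw count gives 619 − 18 + 17 = 618 true annual rings.
With a one-to-one annual ring periodicity this is 618 years.

618 yr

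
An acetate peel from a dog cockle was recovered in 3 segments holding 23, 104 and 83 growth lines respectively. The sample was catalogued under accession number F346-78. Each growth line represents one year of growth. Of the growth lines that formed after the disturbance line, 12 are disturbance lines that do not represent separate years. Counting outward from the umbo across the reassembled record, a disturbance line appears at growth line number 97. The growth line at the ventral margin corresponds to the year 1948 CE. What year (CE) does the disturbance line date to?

1847 CE

Total growth lines = 23 + 104 + 83 = 210.
The disturbance line sits at growth line 97 from the umbo, so 210 − 97 = 113 growth lines formed after it.
113 − 12 false = 101 true growth lines after the disturbance line.
Counting back 101 years from 1948 CE places the disturbance line in 1948 − 101 = 1847 CE.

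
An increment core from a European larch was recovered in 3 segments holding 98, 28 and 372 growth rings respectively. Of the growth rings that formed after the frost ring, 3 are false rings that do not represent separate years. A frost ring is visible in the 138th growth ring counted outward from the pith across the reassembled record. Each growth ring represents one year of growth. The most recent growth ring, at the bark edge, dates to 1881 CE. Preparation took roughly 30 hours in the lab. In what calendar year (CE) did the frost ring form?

1524 CE

Total growth rings = 98 + 28 + 372 = 498.
Between growth ring 138 and the bark edge there are 498 − 138 = 360 growth rings.
Removing the 3 false growth rings leaves 360 − 3 = 357 true growth rings beyond the frost ring.
Counting back 357 years from 1881 CE places the frost ring in 1881 − 357 = 1524 CE.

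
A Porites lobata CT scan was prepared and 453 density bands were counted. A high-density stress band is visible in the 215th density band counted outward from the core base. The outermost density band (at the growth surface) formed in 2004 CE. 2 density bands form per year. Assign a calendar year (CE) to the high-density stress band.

1885 CE

The high-density stress band sits at density band 215 from the core base, so 453 − 215 = 238 density bands formed after it.
Dividing by 2 density bands per year: 238 / 2 = 119 years.
2004 − 119 = 1885 CE.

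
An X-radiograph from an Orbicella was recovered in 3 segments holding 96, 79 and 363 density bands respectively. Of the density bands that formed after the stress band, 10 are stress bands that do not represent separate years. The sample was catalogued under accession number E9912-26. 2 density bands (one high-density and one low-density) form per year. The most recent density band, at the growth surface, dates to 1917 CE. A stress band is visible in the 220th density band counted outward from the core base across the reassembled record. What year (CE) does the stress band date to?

Total density bands = 96 + 79 + 363 = 538.
Between density band 220 and the growth surface there are 538 − 220 = 318 density bands.
318 − 10 false = 308 true density bands after the stress band.
Dividing by 2 density bands per year: 308 / 2 = 154 years.
The density band at the growth surface is 1917 CE, so the stress band dates to 1917 − 154 = 1763 CE.

1763 CE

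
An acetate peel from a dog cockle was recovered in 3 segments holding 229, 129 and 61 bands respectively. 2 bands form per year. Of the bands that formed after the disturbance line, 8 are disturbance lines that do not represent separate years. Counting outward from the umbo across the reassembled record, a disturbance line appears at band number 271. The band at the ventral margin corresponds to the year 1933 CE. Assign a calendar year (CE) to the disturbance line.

Total bands = 229 + 129 + 61 = 419.
The disturbance line sits at band 271 from the umbo, so 419 − 271 = 148 bands formed after it.
148 − 8 false = 140 true bands after the disturbance line.
With 2 bands per year, 140 / 2 = 70 years.
Counting back 70 years from 1933 CE places the disturbance line in 1933 − 70 = 1863 CE.

1863 CE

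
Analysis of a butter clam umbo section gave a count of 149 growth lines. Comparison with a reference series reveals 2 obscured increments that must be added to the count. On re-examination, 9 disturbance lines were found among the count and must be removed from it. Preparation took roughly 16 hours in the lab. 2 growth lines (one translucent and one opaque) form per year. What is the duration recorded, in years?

71 yr

Correcting the raw count gives 149 − 9 + 2 = 142 true growth lines.
Dividing by 2 growth lines per year: 142 / 2 = 71 years.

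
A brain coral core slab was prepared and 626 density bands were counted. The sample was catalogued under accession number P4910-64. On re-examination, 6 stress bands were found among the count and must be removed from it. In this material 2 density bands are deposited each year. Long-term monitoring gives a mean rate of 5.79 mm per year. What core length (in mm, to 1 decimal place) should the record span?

1794.9 mm

Correcting the raw count gives 626 − 6 = 620 true density bands.
Dividing by 2 density bands per year: 620 / 2 = 310 years.
Predicted length = 5.79 mm/year × 310 years = 1794.9 mm.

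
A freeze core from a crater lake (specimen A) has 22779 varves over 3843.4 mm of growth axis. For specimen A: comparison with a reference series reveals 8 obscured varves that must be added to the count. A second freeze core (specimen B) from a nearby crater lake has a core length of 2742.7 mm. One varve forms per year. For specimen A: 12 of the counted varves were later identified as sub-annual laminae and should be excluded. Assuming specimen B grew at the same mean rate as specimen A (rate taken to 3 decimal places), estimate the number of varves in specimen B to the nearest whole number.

16229 varves

Specimen A: adjusted count: 22779 − 12 + 8 = 22775 varves.
A: 3843.4 mm over 22775 years gives 3843.4 / 22775 ≈ 0.169 mm/year.
For B, 2742.7 / 0.169 = 16228.99 years ≈ 16229 varves.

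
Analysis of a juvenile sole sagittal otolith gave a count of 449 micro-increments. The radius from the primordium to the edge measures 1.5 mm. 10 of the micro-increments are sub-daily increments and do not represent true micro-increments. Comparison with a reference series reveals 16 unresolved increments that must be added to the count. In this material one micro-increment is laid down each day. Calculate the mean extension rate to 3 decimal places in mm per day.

0.003 mm per day

Adjusted count: 449 − 10 + 16 = 455 micro-increments.
1.5 mm over 455 days gives 1.5 / 455 ≈ 0.003 mm per day.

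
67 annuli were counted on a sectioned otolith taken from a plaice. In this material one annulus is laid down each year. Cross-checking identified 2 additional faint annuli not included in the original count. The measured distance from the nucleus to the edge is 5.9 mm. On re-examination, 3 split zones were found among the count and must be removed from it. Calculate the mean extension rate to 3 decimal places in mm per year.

After corrections the count is 67 − 3 + 2 = 66 annuli.
Mean rate = 5.9 mm / 66 years ≈ 0.089 mm per year.

0.089 mm per year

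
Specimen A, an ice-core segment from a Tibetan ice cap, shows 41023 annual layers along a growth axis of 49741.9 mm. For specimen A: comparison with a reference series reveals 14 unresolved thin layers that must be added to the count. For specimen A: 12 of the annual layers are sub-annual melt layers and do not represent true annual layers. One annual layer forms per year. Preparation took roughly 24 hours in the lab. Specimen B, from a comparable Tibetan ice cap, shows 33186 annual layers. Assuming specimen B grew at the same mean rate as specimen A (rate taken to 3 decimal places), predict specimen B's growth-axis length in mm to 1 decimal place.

Specimen A: correcting the raw count gives 41023 − 12 + 14 = 41025 true annual layers.
A: 49741.9 mm over 41025 years gives 49741.9 / 41025 ≈ 1.212 mm/year.
B's length ≈ 1.212 × 33186 = 40221.4 mm.

40221.4 mm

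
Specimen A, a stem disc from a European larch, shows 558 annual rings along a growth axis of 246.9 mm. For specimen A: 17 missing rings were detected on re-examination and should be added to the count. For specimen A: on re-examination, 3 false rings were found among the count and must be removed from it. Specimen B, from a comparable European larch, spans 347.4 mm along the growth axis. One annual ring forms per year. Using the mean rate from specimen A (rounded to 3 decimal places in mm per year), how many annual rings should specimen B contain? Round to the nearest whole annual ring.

804 annual rings

Specimen A: correcting the raw count gives 558 − 3 + 17 = 572 true annual rings.
A: 246.9 mm over 572 years gives 246.9 / 572 ≈ 0.432 mm/year.
B spans 347.4 / 0.432 = 804.17 years ≈ 804 annual rings.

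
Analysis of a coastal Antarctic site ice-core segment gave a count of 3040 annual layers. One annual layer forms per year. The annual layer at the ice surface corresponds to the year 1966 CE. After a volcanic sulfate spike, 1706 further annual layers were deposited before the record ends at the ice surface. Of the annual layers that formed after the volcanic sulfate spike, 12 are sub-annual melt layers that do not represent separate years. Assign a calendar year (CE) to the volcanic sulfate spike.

272 CE

1706 annual layers post-date the volcanic sulfate spike.
Excluding 12 false annual layers: 1706 − 12 = 1694.
Counting back 1694 years from 1966 CE places the volcanic sulfate spike in 1966 − 1694 = 272 CE.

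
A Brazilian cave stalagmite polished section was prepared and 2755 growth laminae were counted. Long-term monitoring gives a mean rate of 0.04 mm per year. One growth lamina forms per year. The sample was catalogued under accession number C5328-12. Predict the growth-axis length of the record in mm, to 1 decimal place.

110.2 mm

The record spans 2755 years at 0.04 mm per year.
2755 years at 0.04 mm/year gives 0.04 × 2755 = 110.2 mm.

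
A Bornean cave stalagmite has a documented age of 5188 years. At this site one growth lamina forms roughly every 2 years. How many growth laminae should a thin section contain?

One growth lamina every 2 years means 5188 / 2 = 2594 growth laminae.
So 2594 growth laminae should be present.

2594 growth laminae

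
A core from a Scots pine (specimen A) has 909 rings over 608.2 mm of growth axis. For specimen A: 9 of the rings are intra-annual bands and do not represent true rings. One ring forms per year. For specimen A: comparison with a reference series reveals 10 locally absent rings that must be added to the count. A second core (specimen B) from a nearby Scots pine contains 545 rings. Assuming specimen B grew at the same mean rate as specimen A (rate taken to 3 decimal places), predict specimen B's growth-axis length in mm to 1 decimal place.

364.1 mm

Specimen A: true ring count = 909 − 9 + 10 = 910.
A: Extension rate ≈ 608.2 / 910 = 0.668 mm/yr.
Length of B = 0.668 × 545 = 364.1 mm.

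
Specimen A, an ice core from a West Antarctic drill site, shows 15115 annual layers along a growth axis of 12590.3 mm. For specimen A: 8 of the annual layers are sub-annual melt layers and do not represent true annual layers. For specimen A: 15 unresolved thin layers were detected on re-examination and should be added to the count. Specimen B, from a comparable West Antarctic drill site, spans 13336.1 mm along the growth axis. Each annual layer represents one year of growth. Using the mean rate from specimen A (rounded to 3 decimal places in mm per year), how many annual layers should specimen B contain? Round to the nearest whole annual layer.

Specimen A: adjusted count: 15115 − 8 + 15 = 15122 annual layers.
A: 12590.3 mm over 15122 years gives 12590.3 / 15122 ≈ 0.833 mm/yr.
For B, 13336.1 / 0.833 = 16009.72 years ≈ 16010 annual layers.

16010 annual layers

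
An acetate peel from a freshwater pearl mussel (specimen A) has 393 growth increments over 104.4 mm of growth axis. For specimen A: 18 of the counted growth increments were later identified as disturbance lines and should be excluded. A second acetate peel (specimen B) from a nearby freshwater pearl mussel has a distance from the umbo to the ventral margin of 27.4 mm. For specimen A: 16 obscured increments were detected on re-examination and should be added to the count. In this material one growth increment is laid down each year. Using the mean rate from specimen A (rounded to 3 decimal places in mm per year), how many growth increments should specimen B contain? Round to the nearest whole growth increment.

103 growth increments

Specimen A: after corrections the count is 393 − 18 + 16 = 391 growth increments.
A: Mean rate = 104.4 mm / 391 years ≈ 0.267 mm/yr.
B spans 27.4 / 0.267 = 102.62 years ≈ 103 growth increments.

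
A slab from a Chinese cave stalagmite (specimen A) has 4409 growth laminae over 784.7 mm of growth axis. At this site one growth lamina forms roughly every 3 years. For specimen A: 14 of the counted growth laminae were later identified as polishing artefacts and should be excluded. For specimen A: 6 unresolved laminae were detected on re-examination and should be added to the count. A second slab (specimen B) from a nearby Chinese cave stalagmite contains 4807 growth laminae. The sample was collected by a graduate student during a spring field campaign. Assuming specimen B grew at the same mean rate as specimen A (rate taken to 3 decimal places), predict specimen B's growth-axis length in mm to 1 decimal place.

Specimen A: after corrections the count is 4409 − 14 + 6 = 4401 growth laminae.
Specimen A: multiplying by 3 years per growth lamina: 4401 × 3 = 13203 years.
A: Extension rate ≈ 784.7 / 13203 = 0.059 mm per year.
Specimen B: 4807 growth laminae at 3 years each span 4807 × 3 = 14421 years. B's length ≈ 0.059 × 14421 = 850.8 mm.

850.8 mm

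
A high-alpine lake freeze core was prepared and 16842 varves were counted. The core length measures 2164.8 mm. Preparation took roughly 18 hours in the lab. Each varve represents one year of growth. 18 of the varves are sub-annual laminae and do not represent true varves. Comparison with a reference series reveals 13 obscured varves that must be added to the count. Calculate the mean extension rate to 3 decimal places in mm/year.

True varve count = 16842 − 18 + 13 = 16837.
2164.8 mm over 16837 years gives 2164.8 / 16837 ≈ 0.129 mm/year.

0.129 mm/year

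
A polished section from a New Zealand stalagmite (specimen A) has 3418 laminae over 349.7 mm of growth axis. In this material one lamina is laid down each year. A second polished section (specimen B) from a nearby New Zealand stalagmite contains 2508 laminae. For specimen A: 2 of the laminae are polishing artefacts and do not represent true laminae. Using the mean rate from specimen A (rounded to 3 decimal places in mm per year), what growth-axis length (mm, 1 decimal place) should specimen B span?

255.8 mm

Specimen A: adjusted count: 3418 − 2 = 3416 laminae.
A: Mean rate = 349.7 mm / 3416 years ≈ 0.102 mm/year.
For B, 0.102 mm/year × 2508 years = 255.8 mm.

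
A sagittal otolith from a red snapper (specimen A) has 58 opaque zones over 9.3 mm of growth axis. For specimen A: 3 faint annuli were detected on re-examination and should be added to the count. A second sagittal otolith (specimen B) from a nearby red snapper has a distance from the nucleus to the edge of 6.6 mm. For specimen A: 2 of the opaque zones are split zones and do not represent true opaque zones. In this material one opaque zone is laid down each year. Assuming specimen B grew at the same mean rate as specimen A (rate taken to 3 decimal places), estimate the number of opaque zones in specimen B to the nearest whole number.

Specimen A: after corrections the count is 58 − 2 + 3 = 59 opaque zones.
A: Extension rate ≈ 9.3 / 59 = 0.158 mm/year.
For B, 6.6 / 0.158 = 41.77 years ≈ 42 opaque zones.

42 opaque zones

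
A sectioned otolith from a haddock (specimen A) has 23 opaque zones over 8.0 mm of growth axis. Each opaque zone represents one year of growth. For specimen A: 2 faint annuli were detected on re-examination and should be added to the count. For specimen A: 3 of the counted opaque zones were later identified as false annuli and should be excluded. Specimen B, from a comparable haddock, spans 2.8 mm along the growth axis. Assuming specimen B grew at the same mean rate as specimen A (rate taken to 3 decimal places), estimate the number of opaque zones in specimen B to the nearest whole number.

Specimen A: adjusted count: 23 − 3 + 2 = 22 opaque zones.
A: 8.0 mm over 22 years gives 8.0 / 22 ≈ 0.364 mm/year.
For B, 2.8 / 0.364 = 7.69 years ≈ 8 opaque zones.

8 opaque zones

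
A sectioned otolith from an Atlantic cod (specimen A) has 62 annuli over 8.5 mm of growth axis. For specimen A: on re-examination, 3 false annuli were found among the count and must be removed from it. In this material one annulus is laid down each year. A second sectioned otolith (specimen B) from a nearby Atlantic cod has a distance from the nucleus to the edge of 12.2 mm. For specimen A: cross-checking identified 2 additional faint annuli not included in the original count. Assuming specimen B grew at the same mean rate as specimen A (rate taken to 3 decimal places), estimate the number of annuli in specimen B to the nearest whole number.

88 annuli

Specimen A: correcting the raw count gives 62 − 3 + 2 = 61 true annuli.
A: 8.5 mm over 61 years gives 8.5 / 61 ≈ 0.139 mm/year.
For B, 12.2 / 0.139 = 87.77 years ≈ 88 annuli.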